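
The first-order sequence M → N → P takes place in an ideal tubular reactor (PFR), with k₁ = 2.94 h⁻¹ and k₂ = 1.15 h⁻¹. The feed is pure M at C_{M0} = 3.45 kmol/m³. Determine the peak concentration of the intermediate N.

1.89 kmol/m³

For a first-order series the maximum intermediate yield is C_{N,max}/C_{M0} = (k₁/k₂)^[k₂/(k₂−k₁)].
= (2.94/1.15)^(1.15/(1.15−2.94)) = (2.557)^(-0.6425) = 0.5471.
C_{N,max} = 0.5471×3.45 = 1.89 kmol/m³.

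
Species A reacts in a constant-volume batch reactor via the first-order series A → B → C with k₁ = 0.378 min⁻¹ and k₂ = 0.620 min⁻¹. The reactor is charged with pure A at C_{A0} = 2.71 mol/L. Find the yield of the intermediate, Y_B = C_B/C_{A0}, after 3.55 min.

The intermediate concentration in a first-order A→B→C sequence is C_B = k₁C_{A0}(e^(−k₁t) − e^(−k₂t))/(k₂−k₁).
e^(−k₁t) = e^(−0.378×3.55) = e^(−1.342) = 0.2613; e^(−k₂t) = e^(−2.201) = 0.1107.
C_B = 0.378×2.71/(0.620−0.378) × (0.2613−0.1107) = 4.233×0.1507 = 0.6377 mol/L.
Y_B = C_B/C_{A0} = 0.6377/2.71 = 0.235.

0.235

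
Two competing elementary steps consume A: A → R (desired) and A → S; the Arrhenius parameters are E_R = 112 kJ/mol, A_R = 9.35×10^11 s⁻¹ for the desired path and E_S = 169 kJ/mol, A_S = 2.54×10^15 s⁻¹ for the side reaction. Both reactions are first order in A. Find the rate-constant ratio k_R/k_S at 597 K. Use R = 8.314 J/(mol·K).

35.8

k_R/k_S = (A_R/A_S)·exp[−(E_R−E_S)/(RT)] = (A_R/A_S)·exp[(E_S−E_R)/(RT)].
(E_S−E_R)/(RT) = (169−112)×10³/(8.314×597) = 57000/4963 = 11.48.
k_R/k_S = (9.35×10^11/2.54×10^15)·exp(11.48) = 3.681×10^-4 × 97142 = 35.8.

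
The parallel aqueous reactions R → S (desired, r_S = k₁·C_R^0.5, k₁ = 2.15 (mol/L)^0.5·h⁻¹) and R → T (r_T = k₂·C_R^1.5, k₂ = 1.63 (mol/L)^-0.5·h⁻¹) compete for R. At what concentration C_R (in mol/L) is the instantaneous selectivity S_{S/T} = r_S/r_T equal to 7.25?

S_{S/T} = (k₁/k₂)·C_R⁻¹ ⇒ C_R = (S·k₂/k₁)^(-1).
= (7.25×1.63/2.15)^(-1) = (5.497)^(-1) = 0.182 mol/L.

0.182 mol/L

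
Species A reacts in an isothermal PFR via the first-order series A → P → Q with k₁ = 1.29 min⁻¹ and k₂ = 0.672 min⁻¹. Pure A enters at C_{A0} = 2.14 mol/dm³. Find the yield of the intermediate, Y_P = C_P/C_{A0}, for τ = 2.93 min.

0.244

The intermediate concentration in a first-order A→B→C sequence is C_P = k₁C_{A0}(e^(−k₁τ) − e^(−k₂τ))/(k₂−k₁).
e^(−k₁τ) = e^(−1.29×2.93) = e^(−3.780) = 0.02283; e^(−k₂τ) = e^(−1.969) = 0.1396.
C_P = 1.29×2.14/(0.672−1.29) × (0.02283−0.1396) = (-4.467)×(-0.1168) = 0.5216 mol/dm³.
Y_P = C_P/C_{A0} = 0.5216/2.14 = 0.244.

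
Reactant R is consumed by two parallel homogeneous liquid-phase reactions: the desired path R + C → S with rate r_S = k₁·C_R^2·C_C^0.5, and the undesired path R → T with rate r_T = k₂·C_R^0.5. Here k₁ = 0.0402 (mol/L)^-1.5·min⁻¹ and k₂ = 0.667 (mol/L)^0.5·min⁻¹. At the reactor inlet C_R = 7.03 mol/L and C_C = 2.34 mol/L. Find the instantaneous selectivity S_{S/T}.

1.72

S_{S/T} = r_S/r_T = (k₁·C_R^2·C_C^0.5)/(k₂·C_R^0.5) = (k₁/k₂)·C_R^1.5·C_C^0.5.
= (0.0402×7.030^2×2.340^0.5) / (0.667×7.030^0.5) = 3.039/1.768 = 1.72.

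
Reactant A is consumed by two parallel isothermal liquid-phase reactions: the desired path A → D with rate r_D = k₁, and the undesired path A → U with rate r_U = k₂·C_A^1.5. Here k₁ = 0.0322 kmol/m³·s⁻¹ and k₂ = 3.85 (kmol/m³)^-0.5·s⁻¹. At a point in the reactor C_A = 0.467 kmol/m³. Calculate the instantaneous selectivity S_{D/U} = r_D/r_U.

0.0262

S_{D/U} = r_D/r_U = (k₁)/(k₂·C_A^1.5) = (k₁/k₂)·C_A^-1.5.
= (0.0322) / (3.85×0.4670^1.5) = 0.03220/1.229 = 0.0262.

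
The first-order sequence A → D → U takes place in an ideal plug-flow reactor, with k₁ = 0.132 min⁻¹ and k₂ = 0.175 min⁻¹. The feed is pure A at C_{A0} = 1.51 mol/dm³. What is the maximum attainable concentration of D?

0.479 mol/dm³

For a first-order series the maximum intermediate yield is C_{D,max}/C_{A0} = (k₁/k₂)^[k₂/(k₂−k₁)].
= (0.132/0.175)^(0.175/(0.175−0.132)) = (0.7543)^(4.070) = 0.3174.
C_{D,max} = 0.3174×1.51 = 0.479 mol/dm³.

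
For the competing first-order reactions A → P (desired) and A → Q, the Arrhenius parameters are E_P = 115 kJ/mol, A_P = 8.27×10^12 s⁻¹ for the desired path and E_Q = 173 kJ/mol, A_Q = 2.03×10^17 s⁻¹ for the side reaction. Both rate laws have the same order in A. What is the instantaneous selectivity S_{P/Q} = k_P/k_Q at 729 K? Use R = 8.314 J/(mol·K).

0.583

With equal orders, S_{P/Q} = k_P/k_Q = (A_P/A_Q)·exp[(E_Q−E_P)/(RT)].
(E_Q−E_P)/(RT) = (173−115)×10³/(8.314×729) = 58000/6061 = 9.570.
k_P/k_Q = (8.27×10^12/2.03×10^17)·exp(9.570) = 4.074×10^-5 × 14322 = 0.583.
Since E_P < E_Q, lowering the temperature improves selectivity toward P.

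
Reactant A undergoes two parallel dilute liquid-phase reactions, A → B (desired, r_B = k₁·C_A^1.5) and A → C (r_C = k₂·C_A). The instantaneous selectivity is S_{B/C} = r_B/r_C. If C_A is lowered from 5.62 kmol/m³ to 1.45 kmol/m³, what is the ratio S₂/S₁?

0.508

S_{B/C} = (k₁/k₂)·C_A^0.5, so S₂/S₁ = (C_{A,2}/C_{A,1})^0.5.
= (1.45/5.62)^0.5 = (0.2580)^0.5 = 0.508.
Selectivity toward B falls as C_A falls — high-concentration operation is favoured.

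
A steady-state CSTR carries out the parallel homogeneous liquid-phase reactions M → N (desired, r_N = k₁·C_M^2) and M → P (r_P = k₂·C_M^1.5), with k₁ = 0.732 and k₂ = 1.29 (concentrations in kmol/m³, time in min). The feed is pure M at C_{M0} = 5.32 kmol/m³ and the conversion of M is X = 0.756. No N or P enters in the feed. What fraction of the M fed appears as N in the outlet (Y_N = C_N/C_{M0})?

0.297

Exit C_M = C_{M0}(1−X) = 5.32×0.244 = 1.298 kmol/m³.
Rates in a CSTR are evaluated at the outlet concentration: r_N = 0.732×1.298^2 = 1.233, r_P = 1.29×1.298^1.5 = 1.908.
Fraction of consumed M going to N: r_N/(r_N+r_P) = 0.3927.
C_N = 0.3927·C_{M0}·X = 0.3927×5.32×0.756 = 1.58 kmol/m³; Y_N = C_N/C_{M0} = 0.297.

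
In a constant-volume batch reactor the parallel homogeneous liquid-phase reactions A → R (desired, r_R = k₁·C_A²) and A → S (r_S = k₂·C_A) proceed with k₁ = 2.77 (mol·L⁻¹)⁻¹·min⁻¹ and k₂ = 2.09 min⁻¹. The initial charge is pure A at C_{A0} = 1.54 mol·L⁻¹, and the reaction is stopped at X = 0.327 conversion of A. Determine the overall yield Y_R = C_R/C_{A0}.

C_A = C_{A0}(1−X) = 1.036 mol·L⁻¹.
Along a PFR/batch, dC_S/dC_A = −r_S/(r_R+r_S) = −k₂/(k₂+k₁·C_A).
Integrating from C_{A0} to C_A: C_S = (2.09/2.77)·ln[(2.09+2.77·1.54)/(2.09+2.77·1.04)] = 0.7545·ln(6.356/4.961) = 0.1870 mol·L⁻¹.
Then C_R = (C_{A0}−C_A) − C_S = 0.5036 − 0.1870 = 0.3166 mol·L⁻¹.
Y_R = C_R/C_{A0} = 0.3166/1.54 = 0.206.

0.206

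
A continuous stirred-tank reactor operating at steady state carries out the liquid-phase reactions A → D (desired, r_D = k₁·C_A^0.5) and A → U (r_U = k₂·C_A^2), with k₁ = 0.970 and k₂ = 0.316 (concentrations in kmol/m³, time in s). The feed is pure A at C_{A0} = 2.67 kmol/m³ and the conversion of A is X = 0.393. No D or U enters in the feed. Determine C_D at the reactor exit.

0.628 kmol/m³

Exit C_A = C_{A0}(1−X) = 2.67×0.607 = 1.621 kmol/m³.
A CSTR operates uniformly at the exit composition, giving r_D = 1.235 and r_U = 0.8300 (each k·C_A^n at C_A = 1.621).
Fraction of consumed A going to D: r_D/(r_D+r_U) = 0.5980.
C_D = 0.5980·C_{A0}·X = 0.5980×2.67×0.393 = 0.628 kmol/m³.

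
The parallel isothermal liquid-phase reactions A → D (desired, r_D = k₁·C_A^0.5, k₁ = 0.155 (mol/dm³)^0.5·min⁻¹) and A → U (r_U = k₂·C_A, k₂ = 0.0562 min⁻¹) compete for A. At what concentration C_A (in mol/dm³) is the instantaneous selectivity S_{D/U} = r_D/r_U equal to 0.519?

S_{D/U} = (k₁/k₂)·C_A^-0.5 ⇒ C_A = (S·k₂/k₁)^(-2).
= (0.519×0.0562/0.155)^(-2) = (0.1882)^(-2) = 28.2 mol/dm³.

28.2 mol/dm³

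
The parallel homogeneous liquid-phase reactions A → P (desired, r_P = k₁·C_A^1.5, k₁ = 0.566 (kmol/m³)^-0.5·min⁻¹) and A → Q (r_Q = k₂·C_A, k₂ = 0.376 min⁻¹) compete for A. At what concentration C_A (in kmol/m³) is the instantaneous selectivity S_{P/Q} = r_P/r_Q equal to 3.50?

S_{P/Q} = (k₁/k₂)·C_A^0.5 ⇒ C_A = (S·k₂/k₁)^(2).
= (3.50×0.376/0.566)^(2) = (2.325)^(2) = 5.41 kmol/m³.

5.41 kmol/m³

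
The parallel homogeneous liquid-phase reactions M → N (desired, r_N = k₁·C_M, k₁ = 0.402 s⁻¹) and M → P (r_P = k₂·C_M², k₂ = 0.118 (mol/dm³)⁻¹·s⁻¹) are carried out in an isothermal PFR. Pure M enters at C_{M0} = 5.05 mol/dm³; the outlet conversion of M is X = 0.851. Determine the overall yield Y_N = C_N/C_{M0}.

C_M = C_{M0}(1−X) = 0.7525 mol/dm³.
Along a PFR/batch, dC_N/dC_M = −r_N/(r_N+r_P) = −k₁/(k₁+k₂·C_M).
Integrating from C_{M0} to C_M: C_N = (0.402/0.118)·ln[(0.402+0.118·5.05)/(0.402+0.118·0.752)] = 3.407·ln(0.9979/0.4908) = 2.418 mol/dm³.
Y_N = C_N/C_{M0} = 2.418/5.05 = 0.479.

0.479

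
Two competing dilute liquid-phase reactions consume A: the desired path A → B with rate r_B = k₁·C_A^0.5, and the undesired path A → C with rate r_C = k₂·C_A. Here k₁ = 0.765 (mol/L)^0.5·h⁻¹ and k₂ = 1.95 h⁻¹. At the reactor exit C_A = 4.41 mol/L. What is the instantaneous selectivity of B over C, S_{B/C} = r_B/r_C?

S_{B/C} = r_B/r_C = (k₁·C_A^0.5)/(k₂·C_A) = (k₁/k₂)·C_A^-0.5.
= (0.765×4.410^0.5) / (1.95×4.410) = 1.607/8.600 = 0.187.
The undesired path is higher order in A, so low C_A (CSTR or dilute feed) favours B.

0.187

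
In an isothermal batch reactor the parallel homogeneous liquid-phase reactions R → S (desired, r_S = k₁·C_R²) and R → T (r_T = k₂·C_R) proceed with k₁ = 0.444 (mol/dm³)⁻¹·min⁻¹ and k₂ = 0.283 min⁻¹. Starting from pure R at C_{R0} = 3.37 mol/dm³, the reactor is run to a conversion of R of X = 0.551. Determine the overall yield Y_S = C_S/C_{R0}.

0.433

C_R = C_{R0}(1−X) = 1.513 mol/dm³.
Along a PFR/batch, dC_T/dC_R = −r_T/(r_S+r_T) = −k₂/(k₂+k₁·C_R).
Integrating from C_{R0} to C_R: C_T = (0.283/0.444)·ln[(0.283+0.444·3.37)/(0.283+0.444·1.51)] = 0.6374·ln(1.779/0.9548) = 0.3967 mol/dm³.
Then C_S = (C_{R0}−C_R) − C_T = 1.857 − 0.3967 = 1.460 mol/dm³.
Y_S = C_S/C_{R0} = 1.460/3.37 = 0.433.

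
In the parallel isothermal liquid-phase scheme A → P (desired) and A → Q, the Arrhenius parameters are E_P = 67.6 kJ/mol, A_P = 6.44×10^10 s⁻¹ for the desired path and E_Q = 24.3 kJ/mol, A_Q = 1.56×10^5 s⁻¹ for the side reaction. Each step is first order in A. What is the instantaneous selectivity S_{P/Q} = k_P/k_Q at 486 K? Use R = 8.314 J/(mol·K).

9.16

With equal orders, S_{P/Q} = k_P/k_Q = (A_P/A_Q)·exp[(E_Q−E_P)/(RT)].
(E_Q−E_P)/(RT) = (24.3−67.6)×10³/(8.314×486) = -43300/4041 = -10.72.
k_P/k_Q = (6.44×10^10/1.56×10^5)·exp(-10.72) = 4.128×10^5 × 2.218×10^-5 = 9.16.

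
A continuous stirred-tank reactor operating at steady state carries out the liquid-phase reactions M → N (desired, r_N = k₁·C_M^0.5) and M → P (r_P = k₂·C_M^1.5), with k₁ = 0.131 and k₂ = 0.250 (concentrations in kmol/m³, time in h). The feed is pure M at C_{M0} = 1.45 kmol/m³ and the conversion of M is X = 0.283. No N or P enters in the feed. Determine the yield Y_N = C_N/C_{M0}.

0.0948

Exit C_M = C_{M0}(1−X) = 1.45×0.717 = 1.040 kmol/m³.
Rates in a CSTR are evaluated at the outlet concentration: r_N = 0.131×1.040^0.5 = 0.1336, r_P = 0.250×1.040^1.5 = 0.2650.
Fraction of consumed M going to N: r_N/(r_N+r_P) = 0.3351.
C_N = 0.3351·C_{M0}·X = 0.3351×1.45×0.283 = 0.138 kmol/m³; Y_N = C_N/C_{M0} = 0.0948.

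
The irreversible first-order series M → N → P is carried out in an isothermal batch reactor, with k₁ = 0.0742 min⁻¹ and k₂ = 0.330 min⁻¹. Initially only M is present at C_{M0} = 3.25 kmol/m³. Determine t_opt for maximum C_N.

5.83 min

Setting dC_N/dt = 0 gives t_opt = ln(k₂/k₁)/(k₂−k₁).
= ln(0.330/0.0742)/(0.330−0.0742) = ln(4.447)/0.2558 = 1.492/0.2558 = 5.83 min.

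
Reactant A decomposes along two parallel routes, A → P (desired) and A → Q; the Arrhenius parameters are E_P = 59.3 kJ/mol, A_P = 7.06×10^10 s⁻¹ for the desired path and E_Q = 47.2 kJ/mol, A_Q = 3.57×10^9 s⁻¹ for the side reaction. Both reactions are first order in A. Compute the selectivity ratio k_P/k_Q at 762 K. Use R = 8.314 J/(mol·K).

2.93

With equal orders, S_{P/Q} = k_P/k_Q = (A_P/A_Q)·exp[(E_Q−E_P)/(RT)].
(E_Q−E_P)/(RT) = (47.2−59.3)×10³/(8.314×762) = -12100/6335 = -1.910.
k_P/k_Q = (7.06×10^10/3.57×10^9)·exp(-1.910) = 19.78 × 0.1481 = 2.93.
Since E_P > E_Q, raising the temperature improves selectivity toward P.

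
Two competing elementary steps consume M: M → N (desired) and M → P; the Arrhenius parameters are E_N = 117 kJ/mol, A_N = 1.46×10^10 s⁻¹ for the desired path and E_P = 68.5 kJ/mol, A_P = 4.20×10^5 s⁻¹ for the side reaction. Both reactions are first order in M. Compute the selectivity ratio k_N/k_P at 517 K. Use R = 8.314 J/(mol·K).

With equal orders, S_{N/P} = k_N/k_P = (A_N/A_P)·exp[(E_P−E_N)/(RT)].
(E_P−E_N)/(RT) = (68.5−117)×10³/(8.314×517) = -48500/4298 = -11.28.
k_N/k_P = (1.46×10^10/4.20×10^5)·exp(-11.28) = 34762 × 1.258×10^-5 = 0.437.

0.437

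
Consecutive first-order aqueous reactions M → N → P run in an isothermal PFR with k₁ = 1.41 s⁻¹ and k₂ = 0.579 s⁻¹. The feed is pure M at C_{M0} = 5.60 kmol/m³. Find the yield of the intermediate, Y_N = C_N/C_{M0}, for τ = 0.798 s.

0.518

Solving the coupled first-order balances gives C_N(τ) = [k₁/(k₂−k₁)]·C_{M0}·(e^(−k₁τ) − e^(−k₂τ)).
e^(−k₁τ) = e^(−1.41×0.798) = e^(−1.125) = 0.3246; e^(−k₂τ) = e^(−0.4620) = 0.6300.
C_N = 1.41×5.60/(0.579−1.41) × (0.3246−0.6300) = (-9.502)×(-0.3054) = 2.902 kmol/m³.
Y_N = C_N/C_{M0} = 2.902/5.60 = 0.518.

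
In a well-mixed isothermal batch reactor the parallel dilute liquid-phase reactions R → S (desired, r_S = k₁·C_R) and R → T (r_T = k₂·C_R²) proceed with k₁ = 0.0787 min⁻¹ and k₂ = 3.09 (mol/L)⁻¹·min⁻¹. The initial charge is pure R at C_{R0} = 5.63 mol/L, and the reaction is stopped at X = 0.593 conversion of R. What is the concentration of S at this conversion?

C_R = C_{R0}(1−X) = 2.291 mol/L.
Along a PFR/batch, dC_S/dC_R = −r_S/(r_S+r_T) = −k₁/(k₁+k₂·C_R).
Integrating from C_{R0} to C_R: C_S = (0.0787/3.09)·ln[(0.0787+3.09·5.63)/(0.0787+3.09·2.29)] = 0.02547·ln(17.48/7.159) = 0.02273 mol/L.

0.0227 mol/L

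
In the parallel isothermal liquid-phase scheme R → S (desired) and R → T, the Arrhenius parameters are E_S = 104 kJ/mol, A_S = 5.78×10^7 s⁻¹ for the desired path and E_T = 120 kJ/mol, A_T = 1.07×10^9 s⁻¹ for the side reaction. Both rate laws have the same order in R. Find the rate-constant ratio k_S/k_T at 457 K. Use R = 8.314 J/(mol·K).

3.64

With equal orders, S_{S/T} = k_S/k_T = (A_S/A_T)·exp[(E_T−E_S)/(RT)].
(E_T−E_S)/(RT) = (120−104)×10³/(8.314×457) = 16000/3799 = 4.211.
k_S/k_T = (5.78×10^7/1.07×10^9)·exp(4.211) = 0.05402 × 67.43 = 3.64.
Since E_S < E_T, lowering the temperature improves selectivity toward S.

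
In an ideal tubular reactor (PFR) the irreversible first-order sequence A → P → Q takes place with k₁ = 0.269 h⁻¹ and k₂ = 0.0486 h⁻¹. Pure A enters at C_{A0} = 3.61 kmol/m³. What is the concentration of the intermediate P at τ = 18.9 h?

Solving the coupled first-order balances gives C_P(τ) = [k₁/(k₂−k₁)]·C_{A0}·(e^(−k₁τ) − e^(−k₂τ)).
e^(−k₁τ) = e^(−0.269×18.9) = e^(−5.084) = 0.006194; e^(−k₂τ) = e^(−0.9185) = 0.3991.
C_P = 0.269×3.61/(0.0486−0.269) × (0.006194−0.3991) = (-4.406)×(-0.3929) = 1.731 kmol/m³.

1.73 kmol/m³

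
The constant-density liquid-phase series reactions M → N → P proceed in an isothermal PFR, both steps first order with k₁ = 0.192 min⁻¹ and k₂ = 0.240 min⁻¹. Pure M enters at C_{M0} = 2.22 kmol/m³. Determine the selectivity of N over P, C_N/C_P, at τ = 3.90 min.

The intermediate concentration in a first-order A→B→C sequence is C_N = k₁C_{M0}(e^(−k₁τ) − e^(−k₂τ))/(k₂−k₁).
e^(−k₁τ) = e^(−0.192×3.90) = e^(−0.7488) = 0.4729; e^(−k₂τ) = e^(−0.9360) = 0.3922.
C_N = 0.192×2.22/(0.240−0.192) × (0.4729−0.3922) = 8.880×0.08074 = 0.7170 kmol/m³.
C_M = C_{M0}e^(−k₁τ) = 1.050 kmol/m³, so C_P = C_{M0}−C_M−C_N = 0.4531 kmol/m³; C_N/C_P = 1.58.

1.58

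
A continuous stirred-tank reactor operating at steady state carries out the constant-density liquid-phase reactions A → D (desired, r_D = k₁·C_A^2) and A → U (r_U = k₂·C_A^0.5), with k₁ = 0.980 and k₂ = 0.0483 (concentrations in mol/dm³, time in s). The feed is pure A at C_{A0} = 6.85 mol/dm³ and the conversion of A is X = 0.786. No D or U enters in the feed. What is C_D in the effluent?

Exit C_A = C_{A0}(1−X) = 6.85×0.214 = 1.466 mol/dm³.
Rates in a CSTR are evaluated at the outlet concentration: r_D = 0.980×1.466^2 = 2.106, r_U = 0.0483×1.466^0.5 = 0.05848.
Fraction of consumed A going to D: r_D/(r_D+r_U) = 0.9730.
C_D = 0.9730·C_{A0}·X = 0.9730×6.85×0.786 = 5.24 mol/dm³.

5.24 mol/dm³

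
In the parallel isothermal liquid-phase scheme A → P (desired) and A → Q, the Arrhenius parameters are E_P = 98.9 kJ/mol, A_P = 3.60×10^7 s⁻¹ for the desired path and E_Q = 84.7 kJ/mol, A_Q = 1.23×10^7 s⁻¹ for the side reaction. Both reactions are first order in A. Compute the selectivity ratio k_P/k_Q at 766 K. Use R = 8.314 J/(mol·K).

Since both paths have the same order in A, the concentration cancels and S_{P/Q} = k_P/k_Q = (A_P/A_Q)·exp[(E_Q−E_P)/(RT)].
(E_Q−E_P)/(RT) = (84.7−98.9)×10³/(8.314×766) = -14200/6369 = -2.230.
k_P/k_Q = (3.60×10^7/1.23×10^7)·exp(-2.230) = 2.927 × 0.1076 = 0.315.
Since E_P > E_Q, raising the temperature improves selectivity toward P.

0.315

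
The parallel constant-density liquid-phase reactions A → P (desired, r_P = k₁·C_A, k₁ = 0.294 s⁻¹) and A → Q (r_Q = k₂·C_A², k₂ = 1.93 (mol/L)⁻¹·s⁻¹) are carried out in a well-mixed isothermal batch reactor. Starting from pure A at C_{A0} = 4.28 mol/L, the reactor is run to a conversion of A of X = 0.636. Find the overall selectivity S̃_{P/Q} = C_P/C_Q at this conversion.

0.0563

C_A = C_{A0}(1−X) = 1.558 mol/L.
Along a PFR/batch, dC_P/dC_A = −r_P/(r_P+r_Q) = −k₁/(k₁+k₂·C_A).
Integrating from C_{A0} to C_A: C_P = (0.294/1.93)·ln[(0.294+1.93·4.28)/(0.294+1.93·1.56)] = 0.1523·ln(8.554/3.301) = 0.1451 mol/L.
C_Q = (C_{A0}−C_A)−C_P = 2.577 mol/L; S̃_{P/Q} = 0.1451/2.577 = 0.0563.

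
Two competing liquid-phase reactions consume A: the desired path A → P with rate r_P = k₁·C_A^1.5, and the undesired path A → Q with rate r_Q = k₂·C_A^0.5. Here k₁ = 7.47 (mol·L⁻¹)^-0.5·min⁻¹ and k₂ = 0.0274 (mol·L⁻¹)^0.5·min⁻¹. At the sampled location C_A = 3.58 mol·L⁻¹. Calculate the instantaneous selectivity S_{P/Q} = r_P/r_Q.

S_{P/Q} = r_P/r_Q = (k₁·C_A^1.5)/(k₂·C_A^0.5) = (k₁/k₂)·C_A.
= (7.47×3.580^1.5) / (0.0274×3.580^0.5) = 50.60/0.05184 = 976.
Since the desired path is higher order in A, keeping C_A high (PFR or concentrated feed) favours P.

976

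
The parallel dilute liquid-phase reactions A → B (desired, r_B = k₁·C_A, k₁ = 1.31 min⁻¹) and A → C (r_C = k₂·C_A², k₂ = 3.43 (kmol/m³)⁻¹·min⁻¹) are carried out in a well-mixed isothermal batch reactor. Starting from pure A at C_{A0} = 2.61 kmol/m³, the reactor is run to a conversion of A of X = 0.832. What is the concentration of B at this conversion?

C_A = C_{A0}(1−X) = 0.4385 kmol/m³.
Along a PFR/batch, dC_B/dC_A = −r_B/(r_B+r_C) = −k₁/(k₁+k₂·C_A).
Integrating from C_{A0} to C_A: C_B = (1.31/3.43)·ln[(1.31+3.43·2.61)/(1.31+3.43·0.438)] = 0.3819·ln(10.26/2.814) = 0.4942 kmol/m³.

0.494 kmol/m³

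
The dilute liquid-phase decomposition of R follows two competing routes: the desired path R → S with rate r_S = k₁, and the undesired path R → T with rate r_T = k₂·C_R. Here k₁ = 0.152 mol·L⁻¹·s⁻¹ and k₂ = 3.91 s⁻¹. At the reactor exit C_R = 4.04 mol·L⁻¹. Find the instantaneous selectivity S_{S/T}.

0.00962

S_{S/T} = r_S/r_T = (k₁)/(k₂·C_R) = (k₁/k₂)·C_R⁻¹.
= (0.152) / (3.91×4.040) = 0.1520/15.80 = 0.00962.
The undesired path is higher order in R, so low C_R (CSTR or dilute feed) favours S.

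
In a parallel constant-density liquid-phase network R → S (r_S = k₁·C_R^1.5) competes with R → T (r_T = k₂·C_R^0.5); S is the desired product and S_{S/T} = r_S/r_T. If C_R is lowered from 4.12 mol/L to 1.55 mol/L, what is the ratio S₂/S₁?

0.376

S_{S/T} = (k₁/k₂)·C_R, so S₂/S₁ = (C_{R,2}/C_{R,1}).
= 1.55/4.12 = 0.376.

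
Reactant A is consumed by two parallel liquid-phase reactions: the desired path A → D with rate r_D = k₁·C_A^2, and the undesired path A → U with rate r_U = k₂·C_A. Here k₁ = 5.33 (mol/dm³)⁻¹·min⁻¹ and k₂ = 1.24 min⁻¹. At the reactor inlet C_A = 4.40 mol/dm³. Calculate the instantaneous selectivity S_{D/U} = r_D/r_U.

18.9

S_{D/U} = r_D/r_U = (k₁·C_A^2)/(k₂·C_A) = (k₁/k₂)·C_A.
= (5.33×4.400^2) / (1.24×4.400) = 103.2/5.456 = 18.9.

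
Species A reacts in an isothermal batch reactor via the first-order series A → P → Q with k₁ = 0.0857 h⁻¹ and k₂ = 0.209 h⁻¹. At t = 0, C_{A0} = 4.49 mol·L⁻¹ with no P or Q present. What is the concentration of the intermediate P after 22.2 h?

0.435 mol·L⁻¹

For first-order series with pure A initially, C_P(t) = k₁C_{A0}/(k₂−k₁)·(e^(−k₁t) − e^(−k₂t)).
e^(−k₁t) = e^(−0.0857×22.2) = e^(−1.903) = 0.1492; e^(−k₂t) = e^(−4.640) = 0.009660.
C_P = 0.0857×4.49/(0.209−0.0857) × (0.1492−0.009660) = 3.121×0.1395 = 0.4354 mol·L⁻¹.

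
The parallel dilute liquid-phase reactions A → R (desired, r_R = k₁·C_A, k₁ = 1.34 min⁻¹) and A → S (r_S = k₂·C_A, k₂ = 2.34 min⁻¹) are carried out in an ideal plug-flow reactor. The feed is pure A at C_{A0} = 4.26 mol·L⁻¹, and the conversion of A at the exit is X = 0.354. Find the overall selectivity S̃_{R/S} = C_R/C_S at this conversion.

C_A = C_{A0}(1−X) = 2.752 mol·L⁻¹.
Both paths are first order in A, so the instantaneous fraction to R is constant: dC_R/d(−C_A) = k₁/(k₁+k₂) = 0.3641.
C_R = 0.3641·(C_{A0}−C_A) = 0.3641×1.508 = 0.549 mol·L⁻¹.
C_S = (C_{A0}−C_A)−C_R = 0.9589 mol·L⁻¹; S̃_{R/S} = 0.5491/0.9589 = 0.573.

0.573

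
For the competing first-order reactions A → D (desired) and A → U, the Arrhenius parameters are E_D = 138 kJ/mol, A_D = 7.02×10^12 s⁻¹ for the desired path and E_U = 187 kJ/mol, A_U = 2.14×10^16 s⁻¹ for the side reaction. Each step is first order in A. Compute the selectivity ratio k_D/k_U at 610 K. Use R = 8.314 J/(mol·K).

Since both paths have the same order in A, the concentration cancels and S_{D/U} = k_D/k_U = (A_D/A_U)·exp[(E_U−E_D)/(RT)].
(E_U−E_D)/(RT) = (187−138)×10³/(8.314×610) = 49000/5072 = 9.662.
k_D/k_U = (7.02×10^12/2.14×10^16)·exp(9.662) = 3.280×10^-4 × 15705 = 5.15.
Since E_D < E_U, lowering the temperature improves selectivity toward D.

5.15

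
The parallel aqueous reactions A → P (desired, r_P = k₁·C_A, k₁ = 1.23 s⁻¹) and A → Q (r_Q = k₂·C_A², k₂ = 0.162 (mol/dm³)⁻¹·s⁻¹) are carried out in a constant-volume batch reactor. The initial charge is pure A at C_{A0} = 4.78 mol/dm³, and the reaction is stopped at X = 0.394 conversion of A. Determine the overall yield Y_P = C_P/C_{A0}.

C_A = C_{A0}(1−X) = 2.897 mol/dm³.
Along a PFR/batch, dC_P/dC_A = −r_P/(r_P+r_Q) = −k₁/(k₁+k₂·C_A).
Integrating from C_{A0} to C_A: C_P = (1.23/0.162)·ln[(1.23+0.162·4.78)/(1.23+0.162·2.90)] = 7.593·ln(2.004/1.699) = 1.254 mol/dm³.
Y_P = C_P/C_{A0} = 1.254/4.78 = 0.262.

0.262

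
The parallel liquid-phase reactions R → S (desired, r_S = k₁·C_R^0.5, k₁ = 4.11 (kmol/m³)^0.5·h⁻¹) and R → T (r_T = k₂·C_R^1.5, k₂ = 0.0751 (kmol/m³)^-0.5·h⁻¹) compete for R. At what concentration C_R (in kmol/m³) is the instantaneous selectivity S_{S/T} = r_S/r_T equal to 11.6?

4.72 kmol/m³

S_{S/T} = (k₁/k₂)·C_R⁻¹ ⇒ C_R = (S·k₂/k₁)^(-1).
= (11.6×0.0751/4.11)^(-1) = (0.2120)^(-1) = 4.72 kmol/m³.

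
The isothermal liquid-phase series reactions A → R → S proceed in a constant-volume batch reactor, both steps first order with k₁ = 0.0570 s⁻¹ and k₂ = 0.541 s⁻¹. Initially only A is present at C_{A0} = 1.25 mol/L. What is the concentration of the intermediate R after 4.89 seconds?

The intermediate concentration in a first-order A→B→C sequence is C_R = k₁C_{A0}(e^(−k₁t) − e^(−k₂t))/(k₂−k₁).
e^(−k₁t) = e^(−0.0570×4.89) = e^(−0.2787) = 0.7567; e^(−k₂t) = e^(−2.645) = 0.07097.
C_R = 0.0570×1.25/(0.541−0.0570) × (0.7567−0.07097) = 0.1472×0.6858 = 0.1010 mol/L.

0.101 mol/L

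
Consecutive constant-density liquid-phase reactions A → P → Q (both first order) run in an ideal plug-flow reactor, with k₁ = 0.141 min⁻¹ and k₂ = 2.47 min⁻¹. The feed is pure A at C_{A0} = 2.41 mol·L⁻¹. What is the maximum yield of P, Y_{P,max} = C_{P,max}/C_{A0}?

0.0480

At the optimum, C_{P,max}/C_{A0} = (k₁/k₂)^[k₂/(k₂−k₁)].
= (0.141/2.47)^(2.47/(2.47−0.141)) = (0.05709)^(1.061) = 0.04800.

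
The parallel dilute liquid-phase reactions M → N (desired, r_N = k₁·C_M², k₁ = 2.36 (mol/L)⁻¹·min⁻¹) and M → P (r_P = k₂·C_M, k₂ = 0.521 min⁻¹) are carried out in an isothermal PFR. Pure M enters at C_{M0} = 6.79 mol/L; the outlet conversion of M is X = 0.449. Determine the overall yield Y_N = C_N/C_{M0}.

0.430

C_M = C_{M0}(1−X) = 3.741 mol/L.
Along a PFR/batch, dC_P/dC_M = −r_P/(r_N+r_P) = −k₂/(k₂+k₁·C_M).
Integrating from C_{M0} to C_M: C_P = (0.521/2.36)·ln[(0.521+2.36·6.79)/(0.521+2.36·3.74)] = 0.2208·ln(16.55/9.350) = 0.1260 mol/L.
Then C_N = (C_{M0}−C_M) − C_P = 3.049 − 0.1260 = 2.923 mol/L.
Y_N = C_N/C_{M0} = 2.923/6.79 = 0.430.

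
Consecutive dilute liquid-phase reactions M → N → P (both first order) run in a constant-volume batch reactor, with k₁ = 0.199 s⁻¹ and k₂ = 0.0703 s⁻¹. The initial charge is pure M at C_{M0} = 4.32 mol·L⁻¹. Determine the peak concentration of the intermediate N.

At the optimum, C_{N,max}/C_{M0} = (k₁/k₂)^[k₂/(k₂−k₁)].
= (0.199/0.0703)^(0.0703/(0.0703−0.199)) = (2.831)^(-0.5462) = 0.5664.
C_{N,max} = 0.5664×4.32 = 2.45 mol·L⁻¹.

2.45 mol·L⁻¹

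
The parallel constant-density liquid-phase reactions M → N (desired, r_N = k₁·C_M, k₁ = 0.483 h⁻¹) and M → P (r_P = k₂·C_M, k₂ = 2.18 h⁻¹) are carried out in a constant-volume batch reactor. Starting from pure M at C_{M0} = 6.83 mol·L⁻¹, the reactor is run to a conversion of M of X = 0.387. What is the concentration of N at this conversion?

C_M = C_{M0}(1−X) = 4.187 mol·L⁻¹.
Both paths are first order in M, so the instantaneous fraction to N is constant: dC_N/d(−C_M) = k₁/(k₁+k₂) = 0.1814.
C_N = 0.1814·(C_{M0}−C_M) = 0.1814×2.643 = 0.479 mol·L⁻¹.

0.479 mol·L⁻¹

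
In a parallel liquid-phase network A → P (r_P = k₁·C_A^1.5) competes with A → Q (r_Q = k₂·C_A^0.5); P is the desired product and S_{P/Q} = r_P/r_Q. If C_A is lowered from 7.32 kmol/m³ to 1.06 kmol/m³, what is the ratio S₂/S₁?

S_{P/Q} = (k₁/k₂)·C_A, so S₂/S₁ = (C_{A,2}/C_{A,1}).
= 1.06/7.32 = 0.145.
Selectivity toward P falls as C_A falls — high-concentration operation is favoured.

0.145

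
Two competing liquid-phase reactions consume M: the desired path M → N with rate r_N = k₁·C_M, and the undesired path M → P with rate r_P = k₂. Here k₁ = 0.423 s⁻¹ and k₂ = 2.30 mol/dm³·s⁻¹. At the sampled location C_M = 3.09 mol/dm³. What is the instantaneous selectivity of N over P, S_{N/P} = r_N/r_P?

0.568

S_{N/P} = r_N/r_P = (k₁·C_M)/(k₂) = (k₁/k₂)·C_M.
= (0.423×3.090) / (2.30) = 1.307/2.300 = 0.568.
Since the desired path is higher order in M, keeping C_M high (PFR or concentrated feed) favours N.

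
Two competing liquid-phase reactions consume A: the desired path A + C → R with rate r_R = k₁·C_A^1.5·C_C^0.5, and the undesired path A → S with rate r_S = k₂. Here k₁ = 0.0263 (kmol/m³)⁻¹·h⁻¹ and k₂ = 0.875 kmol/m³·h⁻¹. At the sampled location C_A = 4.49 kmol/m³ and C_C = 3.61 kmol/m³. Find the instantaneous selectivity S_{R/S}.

S_{R/S} = r_R/r_S = (k₁·C_A^1.5·C_C^0.5)/(k₂) = (k₁/k₂)·C_A^1.5·C_C^0.5.
= (0.0263×4.490^1.5×3.610^0.5) / (0.875) = 0.4754/0.8750 = 0.543.
Since the desired path is higher order in A, keeping C_A high (PFR or concentrated feed) favours R.

0.543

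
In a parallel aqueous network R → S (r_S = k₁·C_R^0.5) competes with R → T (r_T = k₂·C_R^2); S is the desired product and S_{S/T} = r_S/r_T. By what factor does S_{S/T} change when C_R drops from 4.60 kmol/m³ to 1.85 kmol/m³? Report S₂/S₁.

S_{S/T} = (k₁/k₂)·C_R^-1.5, so S₂/S₁ = (C_{R,2}/C_{R,1})^-1.5.
= (1.85/4.60)^(-1.5) = (0.4022)^(-1.5) = 3.92.
Selectivity toward S rises as C_R falls — low-concentration operation is favoured.

3.92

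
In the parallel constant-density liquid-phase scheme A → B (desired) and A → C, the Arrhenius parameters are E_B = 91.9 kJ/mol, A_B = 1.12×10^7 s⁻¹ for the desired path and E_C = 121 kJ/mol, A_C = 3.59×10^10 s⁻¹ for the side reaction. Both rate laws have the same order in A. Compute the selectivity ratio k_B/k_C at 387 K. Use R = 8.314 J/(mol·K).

2.64

With equal orders, S_{B/C} = k_B/k_C = (A_B/A_C)·exp[(E_C−E_B)/(RT)].
(E_C−E_B)/(RT) = (121−91.9)×10³/(8.314×387) = 29100/3218 = 9.044.
k_B/k_C = (1.12×10^7/3.59×10^10)·exp(9.044) = 3.120×10^-4 × 8470 = 2.64.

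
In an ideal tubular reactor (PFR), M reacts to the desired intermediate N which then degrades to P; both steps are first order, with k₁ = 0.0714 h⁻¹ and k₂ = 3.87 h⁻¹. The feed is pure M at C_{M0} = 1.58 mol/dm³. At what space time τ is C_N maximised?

For first-order series the maximum of C_N occurs at τ_opt = ln(k₂/k₁)/(k₂−k₁).
= ln(3.87/0.0714)/(3.87−0.0714) = ln(54.20)/3.799 = 3.993/3.799 = 1.05 h.

1.05 h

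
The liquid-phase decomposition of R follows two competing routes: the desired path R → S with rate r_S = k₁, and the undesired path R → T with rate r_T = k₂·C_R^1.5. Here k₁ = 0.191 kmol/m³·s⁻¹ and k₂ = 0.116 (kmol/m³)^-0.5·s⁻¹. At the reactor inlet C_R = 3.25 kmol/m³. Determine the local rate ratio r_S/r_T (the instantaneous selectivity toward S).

S_{S/T} = r_S/r_T = (k₁)/(k₂·C_R^1.5) = (k₁/k₂)·C_R^-1.5.
= (0.191) / (0.116×3.250^1.5) = 0.1910/0.6796 = 0.281.
The undesired path is higher order in R, so low C_R (CSTR or dilute feed) favours S.

0.281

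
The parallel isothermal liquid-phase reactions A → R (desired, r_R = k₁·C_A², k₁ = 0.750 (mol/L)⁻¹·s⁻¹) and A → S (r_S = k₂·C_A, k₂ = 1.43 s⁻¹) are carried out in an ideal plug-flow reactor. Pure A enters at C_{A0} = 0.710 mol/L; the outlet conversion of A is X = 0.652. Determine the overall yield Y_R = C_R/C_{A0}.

C_A = C_{A0}(1−X) = 0.2471 mol/L.
Along a PFR/batch, dC_S/dC_A = −r_S/(r_R+r_S) = −k₂/(k₂+k₁·C_A).
Integrating from C_{A0} to C_A: C_S = (1.43/0.750)·ln[(1.43+0.750·0.710)/(1.43+0.750·0.247)] = 1.907·ln(1.962/1.615) = 0.3712 mol/L.
Then C_R = (C_{A0}−C_A) − C_S = 0.4629 − 0.3712 = 0.09171 mol/L.
Y_R = C_R/C_{A0} = 0.09171/0.710 = 0.129.

0.129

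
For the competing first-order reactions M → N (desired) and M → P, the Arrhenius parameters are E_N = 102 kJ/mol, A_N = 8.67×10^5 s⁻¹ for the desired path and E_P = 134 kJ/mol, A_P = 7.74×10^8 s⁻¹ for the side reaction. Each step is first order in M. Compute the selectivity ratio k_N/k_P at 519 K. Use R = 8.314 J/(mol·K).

With equal orders, S_{N/P} = k_N/k_P = (A_N/A_P)·exp[(E_P−E_N)/(RT)].
(E_P−E_N)/(RT) = (134−102)×10³/(8.314×519) = 32000/4315 = 7.416.
k_N/k_P = (8.67×10^5/7.74×10^8)·exp(7.416) = 0.001120 × 1662 = 1.86.

1.86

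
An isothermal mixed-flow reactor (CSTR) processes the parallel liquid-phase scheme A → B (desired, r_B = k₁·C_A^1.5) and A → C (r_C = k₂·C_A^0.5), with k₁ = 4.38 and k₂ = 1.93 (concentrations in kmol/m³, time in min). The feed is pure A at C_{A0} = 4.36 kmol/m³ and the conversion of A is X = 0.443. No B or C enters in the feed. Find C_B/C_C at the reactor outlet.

5.51

Exit C_A = C_{A0}(1−X) = 4.36×0.557 = 2.429 kmol/m³.
A CSTR operates uniformly at the exit composition, giving r_B = 16.58 and r_C = 3.008 (each k·C_A^n at C_A = 2.429).
Overall selectivity = C_B/C_C = r_Bτ/(r_Cτ) = r_B/r_C = 5.51.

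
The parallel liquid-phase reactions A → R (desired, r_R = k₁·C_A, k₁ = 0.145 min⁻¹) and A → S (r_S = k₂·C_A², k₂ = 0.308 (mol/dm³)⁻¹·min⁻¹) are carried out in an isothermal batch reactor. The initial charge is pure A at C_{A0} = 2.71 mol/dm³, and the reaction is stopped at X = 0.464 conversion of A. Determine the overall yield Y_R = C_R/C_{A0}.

0.0874

C_A = C_{A0}(1−X) = 1.453 mol/dm³.
Along a PFR/batch, dC_R/dC_A = −r_R/(r_R+r_S) = −k₁/(k₁+k₂·C_A).
Integrating from C_{A0} to C_A: C_R = (0.145/0.308)·ln[(0.145+0.308·2.71)/(0.145+0.308·1.45)] = 0.4708·ln(0.9797/0.5924) = 0.2368 mol/dm³.
Y_R = C_R/C_{A0} = 0.2368/2.71 = 0.0874.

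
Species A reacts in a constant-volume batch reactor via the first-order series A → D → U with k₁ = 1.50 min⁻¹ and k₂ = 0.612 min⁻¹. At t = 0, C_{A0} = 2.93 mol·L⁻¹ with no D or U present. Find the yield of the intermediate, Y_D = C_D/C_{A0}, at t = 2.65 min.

0.302

The intermediate concentration in a first-order A→B→C sequence is C_D = k₁C_{A0}(e^(−k₁t) − e^(−k₂t))/(k₂−k₁).
e^(−k₁t) = e^(−1.50×2.65) = e^(−3.975) = 0.01878; e^(−k₂t) = e^(−1.622) = 0.1975.
C_D = 1.50×2.93/(0.612−1.50) × (0.01878−0.1975) = (-4.949)×(-0.1788) = 0.8848 mol·L⁻¹.
Y_D = C_D/C_{A0} = 0.8848/2.93 = 0.302.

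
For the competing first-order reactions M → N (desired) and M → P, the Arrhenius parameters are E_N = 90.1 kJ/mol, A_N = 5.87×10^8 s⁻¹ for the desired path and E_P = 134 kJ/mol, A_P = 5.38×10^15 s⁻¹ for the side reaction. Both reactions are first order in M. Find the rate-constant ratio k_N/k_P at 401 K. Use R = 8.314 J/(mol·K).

0.0571

k_N/k_P = (A_N/A_P)·exp[−(E_N−E_P)/(RT)] = (A_N/A_P)·exp[(E_P−E_N)/(RT)].
(E_P−E_N)/(RT) = (134−90.1)×10³/(8.314×401) = 43900/3334 = 13.17.
k_N/k_P = (5.87×10^8/5.38×10^15)·exp(13.17) = 1.091×10^-7 × 5.232×10^5 = 0.0571.
Since E_N < E_P, lowering the temperature improves selectivity toward N.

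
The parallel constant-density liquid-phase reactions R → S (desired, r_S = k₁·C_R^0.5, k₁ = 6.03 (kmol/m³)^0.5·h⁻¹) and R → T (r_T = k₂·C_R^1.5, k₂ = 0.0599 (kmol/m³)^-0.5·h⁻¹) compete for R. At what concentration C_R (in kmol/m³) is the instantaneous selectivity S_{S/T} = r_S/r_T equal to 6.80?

14.8 kmol/m³

S_{S/T} = (k₁/k₂)·C_R⁻¹ ⇒ C_R = (S·k₂/k₁)^(-1).
= (6.80×0.0599/6.03)^(-1) = (0.06755)^(-1) = 14.8 kmol/m³.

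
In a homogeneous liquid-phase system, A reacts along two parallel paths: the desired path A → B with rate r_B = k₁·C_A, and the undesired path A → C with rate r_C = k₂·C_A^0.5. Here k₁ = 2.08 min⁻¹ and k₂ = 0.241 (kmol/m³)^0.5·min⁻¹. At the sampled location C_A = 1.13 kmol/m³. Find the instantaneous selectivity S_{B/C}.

S_{B/C} = r_B/r_C = (k₁·C_A)/(k₂·C_A^0.5) = (k₁/k₂)·C_A^0.5.
= (2.08×1.130) / (0.241×1.130^0.5) = 2.350/0.2562 = 9.17.
Since the desired path is higher order in A, keeping C_A high (PFR or concentrated feed) favours B.

9.17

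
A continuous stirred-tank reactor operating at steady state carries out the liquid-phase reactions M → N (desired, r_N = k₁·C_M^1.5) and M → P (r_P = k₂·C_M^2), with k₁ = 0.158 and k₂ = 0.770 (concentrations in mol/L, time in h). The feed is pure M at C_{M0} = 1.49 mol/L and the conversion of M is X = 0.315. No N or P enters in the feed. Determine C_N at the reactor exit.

0.0792 mol/L

Exit C_M = C_{M0}(1−X) = 1.49×0.685 = 1.021 mol/L.
In a CSTR the entire volume is at exit conditions, so r_N = 0.158×1.021^1.5 = 0.1629 and r_P = 0.770×1.021^2 = 0.8021.
Fraction of consumed M going to N: r_N/(r_N+r_P) = 0.1688.
C_N = 0.1688·C_{M0}·X = 0.1688×1.49×0.315 = 0.0792 mol/L.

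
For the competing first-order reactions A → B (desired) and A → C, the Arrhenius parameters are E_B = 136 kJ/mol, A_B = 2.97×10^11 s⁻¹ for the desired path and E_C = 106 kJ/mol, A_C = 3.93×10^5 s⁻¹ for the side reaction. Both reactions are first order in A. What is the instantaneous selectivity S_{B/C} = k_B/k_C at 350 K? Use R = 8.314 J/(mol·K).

Since both paths have the same order in A, the concentration cancels and S_{B/C} = k_B/k_C = (A_B/A_C)·exp[(E_C−E_B)/(RT)].
(E_C−E_B)/(RT) = (106−136)×10³/(8.314×350) = -30000/2910 = -10.31.
k_B/k_C = (2.97×10^11/3.93×10^5)·exp(-10.31) = 7.557×10^5 × 3.331×10^-5 = 25.2.
Since E_B > E_C, raising the temperature improves selectivity toward B.

25.2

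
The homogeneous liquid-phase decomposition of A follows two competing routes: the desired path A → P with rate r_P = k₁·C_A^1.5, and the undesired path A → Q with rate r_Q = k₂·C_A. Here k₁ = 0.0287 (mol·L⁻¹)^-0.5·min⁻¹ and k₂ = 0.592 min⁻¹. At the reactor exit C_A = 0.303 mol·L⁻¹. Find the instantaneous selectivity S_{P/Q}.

S_{P/Q} = r_P/r_Q = (k₁·C_A^1.5)/(k₂·C_A) = (k₁/k₂)·C_A^0.5.
= (0.0287×0.3030^1.5) / (0.592×0.3030) = 0.004787/0.1794 = 0.0267.
Since the desired path is higher order in A, keeping C_A high (PFR or concentrated feed) favours P.

0.0267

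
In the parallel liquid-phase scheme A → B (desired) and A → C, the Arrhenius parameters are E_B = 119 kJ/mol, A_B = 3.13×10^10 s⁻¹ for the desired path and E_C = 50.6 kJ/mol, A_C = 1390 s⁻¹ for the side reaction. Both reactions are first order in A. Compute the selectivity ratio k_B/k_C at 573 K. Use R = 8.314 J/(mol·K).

13.1

k_B/k_C = (A_B/A_C)·exp[−(E_B−E_C)/(RT)] = (A_B/A_C)·exp[(E_C−E_B)/(RT)].
(E_C−E_B)/(RT) = (50.6−119)×10³/(8.314×573) = -68400/4764 = -14.36.
k_B/k_C = (3.13×10^10/1390)·exp(-14.36) = 2.252×10^7 × 5.813×10^-7 = 13.1.
Since E_B > E_C, raising the temperature improves selectivity toward B.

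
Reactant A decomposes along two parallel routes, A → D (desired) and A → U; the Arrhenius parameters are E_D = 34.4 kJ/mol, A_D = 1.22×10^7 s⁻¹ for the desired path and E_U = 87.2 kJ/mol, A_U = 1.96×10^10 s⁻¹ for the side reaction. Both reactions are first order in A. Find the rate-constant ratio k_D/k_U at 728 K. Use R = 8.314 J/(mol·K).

3.83

With equal orders, S_{D/U} = k_D/k_U = (A_D/A_U)·exp[(E_U−E_D)/(RT)].
(E_U−E_D)/(RT) = (87.2−34.4)×10³/(8.314×728) = 52800/6053 = 8.724.
k_D/k_U = (1.22×10^7/1.96×10^10)·exp(8.724) = 6.224×10^-4 × 6146 = 3.83.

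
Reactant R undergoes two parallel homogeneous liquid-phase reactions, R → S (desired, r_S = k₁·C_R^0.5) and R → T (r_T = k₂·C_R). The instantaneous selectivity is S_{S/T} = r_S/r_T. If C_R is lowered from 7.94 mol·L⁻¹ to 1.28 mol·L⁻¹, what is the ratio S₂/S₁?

S_{S/T} = (k₁/k₂)·C_R^-0.5, so S₂/S₁ = (C_{R,2}/C_{R,1})^-0.5.
= (1.28/7.94)^(-0.5) = (0.1612)^(-0.5) = 2.49.

2.49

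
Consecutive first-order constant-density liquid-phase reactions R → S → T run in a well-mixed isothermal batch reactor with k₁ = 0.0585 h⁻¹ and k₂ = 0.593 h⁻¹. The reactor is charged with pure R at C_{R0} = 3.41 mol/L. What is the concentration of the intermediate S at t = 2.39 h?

Solving the coupled first-order balances gives C_S(t) = [k₁/(k₂−k₁)]·C_{R0}·(e^(−k₁t) − e^(−k₂t)).
e^(−k₁t) = e^(−0.0585×2.39) = e^(−0.1398) = 0.8695; e^(−k₂t) = e^(−1.417) = 0.2424.
C_S = 0.0585×3.41/(0.593−0.0585) × (0.8695−0.2424) = 0.3732×0.6271 = 0.2341 mol/L.

0.234 mol/L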